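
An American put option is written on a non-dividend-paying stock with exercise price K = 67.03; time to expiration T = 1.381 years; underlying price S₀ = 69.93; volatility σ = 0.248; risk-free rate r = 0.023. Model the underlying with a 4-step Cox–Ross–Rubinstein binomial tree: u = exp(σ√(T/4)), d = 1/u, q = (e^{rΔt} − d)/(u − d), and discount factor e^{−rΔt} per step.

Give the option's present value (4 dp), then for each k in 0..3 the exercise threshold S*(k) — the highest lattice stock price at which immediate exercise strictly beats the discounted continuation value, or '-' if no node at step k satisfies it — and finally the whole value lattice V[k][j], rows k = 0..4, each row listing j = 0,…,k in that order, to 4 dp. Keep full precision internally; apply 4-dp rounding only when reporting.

Δt=0.34525, u=1.15687, d=0.86440, q=0.49089, disc=e^(-rΔt)=0.99209
k=4 terminal: V=max(K-S,0) → 27.9889 14.7792 0.0000 0.0000 0.0000
k=3: j=0 S=45.1656 intr=21.8644 cont=21.3343 V=21.8644[EX]; j=1 S=60.4475 intr=6.5825 cont=7.4647 V=7.4647[hold]; j=2 S=80.9001 intr=0.0000 cont=0.0000 V=0.0000[hold]; j=3 S=108.2728 intr=0.0000 cont=0.0000 V=0.0000[hold]  S*(3)=45.1656
k=2: j=0 S=52.2508 intr=14.7792 cont=14.6787 V=14.7792[EX]; j=1 S=69.9300 intr=0.0000 cont=3.7703 V=3.7703[hold]; j=2 S=93.5910 intr=0.0000 cont=0.0000 V=0.0000[hold]  S*(2)=52.2508
k=1: j=0 S=60.4475 intr=6.5825 cont=9.3008 V=9.3008[hold]; j=1 S=80.9001 intr=0.0000 cont=1.9043 V=1.9043[hold]  S*(1)=-
k=0: j=0 S=69.9300 intr=0.0000 cont=5.6251 V=5.6251[hold]  S*(0)=-

price = 5.6251
boundary = - - 52.2508 45.1656
tree:
5.6251
9.3008 1.9043
14.7792 3.7703 0.0000
21.8644 7.4647 0.0000 0.0000
27.9889 14.7792 0.0000 0.0000 0.0000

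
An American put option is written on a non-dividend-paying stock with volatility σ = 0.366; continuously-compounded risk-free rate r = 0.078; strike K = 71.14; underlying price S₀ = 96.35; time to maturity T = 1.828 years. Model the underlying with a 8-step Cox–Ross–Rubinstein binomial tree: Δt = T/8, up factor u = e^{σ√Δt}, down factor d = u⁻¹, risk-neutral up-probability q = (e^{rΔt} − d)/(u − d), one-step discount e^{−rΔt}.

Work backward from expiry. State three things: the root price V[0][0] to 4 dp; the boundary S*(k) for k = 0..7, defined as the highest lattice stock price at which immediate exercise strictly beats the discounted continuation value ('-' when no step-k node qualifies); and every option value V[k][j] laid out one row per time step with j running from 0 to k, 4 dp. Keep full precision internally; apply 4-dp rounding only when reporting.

price = 4.1714
boundary = - - - - 47.8548 40.1739 47.8548 57.0042
tree:
4.1714
6.6943 1.8709
10.4771 3.2607 0.5885
15.9087 5.5774 1.1280 0.0858
23.2852 9.3140 2.1489 0.1773 0.0000
30.9661 15.0640 4.0641 0.3666 0.0000 0.0000
37.4142 23.2852 7.6196 0.7577 0.0000 0.0000 0.0000
42.8274 30.9661 14.1358 1.5661 0.0000 0.0000 0.0000 0.0000
47.3717 37.4142 23.2852 3.2371 0.0000 0.0000 0.0000 0.0000 0.0000

params: Δt=0.22850 u=1.19119 d=0.83950 q=0.50750 e^(-rΔt)=0.98233
t_8 payoffs: 47.3717 37.4142 23.2852 3.2371 0.0000 0.0000 0.0000 0.0000 0.0000
t_7: node(7,0) S=28.3126 payoff=42.8274 vs cont=41.5707 → 42.8274 [stop]  node(7,1) S=40.1739 payoff=30.9661 vs cont=29.7094 → 30.9661 [stop]  node(7,2) S=57.0042 payoff=14.1358 vs cont=12.8791 → 14.1358 [stop]  node(7,3) S=80.8854 payoff=0.0000 vs cont=1.5661 → 1.5661 [wait]  node(7,4) S=114.7713 payoff=0.0000 vs cont=0.0000 → 0.0000 [wait]  node(7,5) S=162.8533 payoff=0.0000 vs cont=0.0000 → 0.0000 [wait]  node(7,6) S=231.0786 payoff=0.0000 vs cont=0.0000 → 0.0000 [wait]  node(7,7) S=327.8861 payoff=0.0000 vs cont=0.0000 → 0.0000 [wait]  ⇒ S*(7)=57.0042
t_6: node(6,0) S=33.7258 payoff=37.4142 vs cont=36.1575 → 37.4142 [stop]  node(6,1) S=47.8548 payoff=23.2852 vs cont=22.0285 → 23.2852 [stop]  node(6,2) S=67.9029 payoff=3.2371 vs cont=7.6196 → 7.6196 [wait]  node(6,3) S=96.3500 payoff=0.0000 vs cont=0.7577 → 0.7577 [wait]  node(6,4) S=136.7146 payoff=0.0000 vs cont=0.0000 → 0.0000 [wait]  node(6,5) S=193.9895 payoff=0.0000 vs cont=0.0000 → 0.0000 [wait]  node(6,6) S=275.2589 payoff=0.0000 vs cont=0.0000 → 0.0000 [wait]  ⇒ S*(6)=47.8548
t_5: node(5,0) S=40.1739 payoff=30.9661 vs cont=29.7094 → 30.9661 [stop]  node(5,1) S=57.0042 payoff=14.1358 vs cont=15.0640 → 15.0640 [wait]  node(5,2) S=80.8854 payoff=0.0000 vs cont=4.0641 → 4.0641 [wait]  node(5,3) S=114.7713 payoff=0.0000 vs cont=0.3666 → 0.3666 [wait]  node(5,4) S=162.8533 payoff=0.0000 vs cont=0.0000 → 0.0000 [wait]  node(5,5) S=231.0786 payoff=0.0000 vs cont=0.0000 → 0.0000 [wait]  ⇒ S*(5)=40.1739
t_4: node(4,0) S=47.8548 payoff=23.2852 vs cont=22.4913 → 23.2852 [stop]  node(4,1) S=67.9029 payoff=3.2371 vs cont=9.3140 → 9.3140 [wait]  node(4,2) S=96.3500 payoff=0.0000 vs cont=2.1489 → 2.1489 [wait]  node(4,3) S=136.7146 payoff=0.0000 vs cont=0.1773 → 0.1773 [wait]  node(4,4) S=193.9895 payoff=0.0000 vs cont=0.0000 → 0.0000 [wait]  ⇒ S*(4)=47.8548
t_3: node(3,0) S=57.0042 payoff=14.1358 vs cont=15.9087 → 15.9087 [wait]  node(3,1) S=80.8854 payoff=0.0000 vs cont=5.5774 → 5.5774 [wait]  node(3,2) S=114.7713 payoff=0.0000 vs cont=1.1280 → 1.1280 [wait]  node(3,3) S=162.8533 payoff=0.0000 vs cont=0.0858 → 0.0858 [wait]  ⇒ S*(3)=-
t_2: node(2,0) S=67.9029 payoff=3.2371 vs cont=10.4771 → 10.4771 [wait]  node(2,1) S=96.3500 payoff=0.0000 vs cont=3.2607 → 3.2607 [wait]  node(2,2) S=136.7146 payoff=0.0000 vs cont=0.5885 → 0.5885 [wait]  ⇒ S*(2)=-
t_1: node(1,0) S=80.8854 payoff=0.0000 vs cont=6.6943 → 6.6943 [wait]  node(1,1) S=114.7713 payoff=0.0000 vs cont=1.8709 → 1.8709 [wait]  ⇒ S*(1)=-
t_0: node(0,0) S=96.3500 payoff=0.0000 vs cont=4.1714 → 4.1714 [wait]  ⇒ S*(0)=-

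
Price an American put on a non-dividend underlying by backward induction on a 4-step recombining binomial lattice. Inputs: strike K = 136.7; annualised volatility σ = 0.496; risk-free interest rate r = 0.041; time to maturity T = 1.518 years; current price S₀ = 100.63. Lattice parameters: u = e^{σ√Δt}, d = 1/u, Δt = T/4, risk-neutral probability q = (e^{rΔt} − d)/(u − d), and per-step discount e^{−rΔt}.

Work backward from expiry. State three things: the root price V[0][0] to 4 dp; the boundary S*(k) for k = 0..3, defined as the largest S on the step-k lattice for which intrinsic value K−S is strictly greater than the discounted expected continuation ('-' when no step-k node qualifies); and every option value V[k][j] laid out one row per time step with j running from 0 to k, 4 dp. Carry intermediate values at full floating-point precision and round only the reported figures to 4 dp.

price = 46.6106
boundary = - - 54.6169 74.1357
tree:
46.6106
63.3276 27.7608
82.0831 42.5639 10.5974
96.4629 62.5643 19.5512 0.0000
107.0567 82.0831 36.0700 0.0000 0.0000

Δt=0.37950  u=1.35738  d=0.73672  q=0.44947  discount=0.98456
step 4 (expiry): payoffs max(K−S,0) = 107.0567 82.0831 36.0700 0.0000 0.0000
step 3: (k=3,j=0): S=40.2371, (K−S)⁺=96.4629, hold=94.3524 ⇒ V=96.4629 exercise | (k=3,j=1): S=74.1357, (K−S)⁺=62.5643, hold=60.4538 ⇒ V=62.5643 exercise | (k=3,j=2): S=136.5928, (K−S)⁺=0.1072, hold=19.5512 ⇒ V=19.5512 continue | (k=3,j=3): S=251.6682, (K−S)⁺=0.0000, hold=0.0000 ⇒ V=0.0000 continue  boundary S*=74.1357
step 2: (k=2,j=0): S=54.6169, (K−S)⁺=82.0831, hold=79.9726 ⇒ V=82.0831 exercise | (k=2,j=1): S=100.6300, (K−S)⁺=36.0700, hold=42.5639 ⇒ V=42.5639 continue | (k=2,j=2): S=185.4078, (K−S)⁺=0.0000, hold=10.5974 ⇒ V=10.5974 continue  boundary S*=54.6169
step 1: (k=1,j=0): S=74.1357, (K−S)⁺=62.5643, hold=63.3276 ⇒ V=63.3276 continue | (k=1,j=1): S=136.5928, (K−S)⁺=0.1072, hold=27.7608 ⇒ V=27.7608 continue  boundary S*=-
step 0: (k=0,j=0): S=100.6300, (K−S)⁺=36.0700, hold=46.6106 ⇒ V=46.6106 continue  boundary S*=-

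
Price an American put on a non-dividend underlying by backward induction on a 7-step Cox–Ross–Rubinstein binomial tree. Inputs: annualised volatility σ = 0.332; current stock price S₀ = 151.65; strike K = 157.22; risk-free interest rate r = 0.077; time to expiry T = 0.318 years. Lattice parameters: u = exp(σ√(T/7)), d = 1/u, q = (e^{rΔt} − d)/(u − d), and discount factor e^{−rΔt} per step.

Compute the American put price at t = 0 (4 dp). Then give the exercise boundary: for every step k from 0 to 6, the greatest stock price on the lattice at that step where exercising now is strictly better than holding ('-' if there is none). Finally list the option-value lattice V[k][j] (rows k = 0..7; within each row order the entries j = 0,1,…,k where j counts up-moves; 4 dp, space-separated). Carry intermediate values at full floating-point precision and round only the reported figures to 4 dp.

params: Δt=0.04543 u=1.07333 d=0.93168 q=0.50706 e^(-rΔt)=0.99651
t_7 payoffs: 64.8097 50.7607 34.5757 15.9302 0.0000 0.0000 0.0000 0.0000
t_6: node(6,0) S=99.1864 payoff=58.0336 vs cont=57.4846 → 58.0336 [stop]  node(6,1) S=114.2656 payoff=42.9544 vs cont=42.4054 → 42.9544 [stop]  node(6,2) S=131.6373 payoff=25.5827 vs cont=25.0337 → 25.5827 [stop]  node(6,3) S=151.6500 payoff=5.5700 vs cont=7.8253 → 7.8253 [wait]  node(6,4) S=174.7052 payoff=0.0000 vs cont=0.0000 → 0.0000 [wait]  node(6,5) S=201.2655 payoff=0.0000 vs cont=0.0000 → 0.0000 [wait]  node(6,6) S=231.8637 payoff=0.0000 vs cont=0.0000 → 0.0000 [wait]  ⇒ S*(6)=131.6373
t_5: node(5,0) S=106.4593 payoff=50.7607 vs cont=50.2117 → 50.7607 [stop]  node(5,1) S=122.6443 payoff=34.5757 vs cont=34.0267 → 34.5757 [stop]  node(5,2) S=141.2898 payoff=15.9302 vs cont=16.5208 → 16.5208 [wait]  node(5,3) S=162.7699 payoff=0.0000 vs cont=3.8440 → 3.8440 [wait]  node(5,4) S=187.5157 payoff=0.0000 vs cont=0.0000 → 0.0000 [wait]  node(5,5) S=216.0235 payoff=0.0000 vs cont=0.0000 → 0.0000 [wait]  ⇒ S*(5)=122.6443
t_4: node(4,0) S=114.2656 payoff=42.9544 vs cont=42.4054 → 42.9544 [stop]  node(4,1) S=131.6373 payoff=25.5827 vs cont=25.3321 → 25.5827 [stop]  node(4,2) S=151.6500 payoff=5.5700 vs cont=10.0577 → 10.0577 [wait]  node(4,3) S=174.7052 payoff=0.0000 vs cont=1.8882 → 1.8882 [wait]  node(4,4) S=201.2655 payoff=0.0000 vs cont=0.0000 → 0.0000 [wait]  ⇒ S*(4)=131.6373
t_3: node(3,0) S=122.6443 payoff=34.5757 vs cont=34.0267 → 34.5757 [stop]  node(3,1) S=141.2898 payoff=15.9302 vs cont=17.6488 → 17.6488 [wait]  node(3,2) S=162.7699 payoff=0.0000 vs cont=5.8947 → 5.8947 [wait]  node(3,3) S=187.5157 payoff=0.0000 vs cont=0.9275 → 0.9275 [wait]  ⇒ S*(3)=122.6443
t_2: node(2,0) S=131.6373 payoff=25.5827 vs cont=25.9021 → 25.9021 [wait]  node(2,1) S=151.6500 payoff=5.5700 vs cont=11.6480 → 11.6480 [wait]  node(2,2) S=174.7052 payoff=0.0000 vs cont=3.3643 → 3.3643 [wait]  ⇒ S*(2)=-
t_1: node(1,0) S=141.2898 payoff=15.9302 vs cont=18.6092 → 18.6092 [wait]  node(1,1) S=162.7699 payoff=0.0000 vs cont=7.4217 → 7.4217 [wait]  ⇒ S*(1)=-
t_0: node(0,0) S=151.6500 payoff=5.5700 vs cont=12.8914 → 12.8914 [wait]  ⇒ S*(0)=-

price = 12.8914
boundary = - - - 122.6443 131.6373 122.6443 131.6373
tree:
12.8914
18.6092 7.4217
25.9021 11.6480 3.3643
34.5757 17.6488 5.8947 0.9275
42.9544 25.5827 10.0577 1.8882 0.0000
50.7607 34.5757 16.5208 3.8440 0.0000 0.0000
58.0336 42.9544 25.5827 7.8253 0.0000 0.0000 0.0000
64.8097 50.7607 34.5757 15.9302 0.0000 0.0000 0.0000 0.0000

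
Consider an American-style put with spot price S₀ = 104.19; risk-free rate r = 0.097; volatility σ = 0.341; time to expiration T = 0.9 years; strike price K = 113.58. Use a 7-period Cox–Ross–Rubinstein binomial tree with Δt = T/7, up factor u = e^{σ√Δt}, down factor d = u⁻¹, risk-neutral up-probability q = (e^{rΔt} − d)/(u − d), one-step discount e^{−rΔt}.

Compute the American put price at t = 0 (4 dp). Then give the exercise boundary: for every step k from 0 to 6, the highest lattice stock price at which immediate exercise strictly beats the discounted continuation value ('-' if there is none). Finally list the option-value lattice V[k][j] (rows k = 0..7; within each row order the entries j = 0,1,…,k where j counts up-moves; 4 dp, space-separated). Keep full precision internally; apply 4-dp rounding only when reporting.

price = 14.9733
boundary = - - 81.5872 72.1971 81.5872 92.1985 81.5872
tree:
14.9733
22.2913 8.5971
31.9928 13.8970 3.9249
41.3829 21.6171 7.1246 1.0739
49.6922 31.9928 12.5859 2.2684 0.0000
57.0452 41.3829 21.3815 4.7917 0.0000 0.0000
63.5519 49.6922 31.9928 10.1220 0.0000 0.0000 0.0000
69.3097 57.0452 41.3829 21.3815 0.0000 0.0000 0.0000 0.0000

Δt=0.12857, u=1.13006, d=0.88491, q=0.52066, disc=e^(-rΔt)=0.98761
k=7 terminal: V=max(K-S,0) → 69.3097 57.0452 41.3829 21.3815 0.0000 0.0000 0.0000 0.0000
k=6: j=0 S=50.0281 intr=63.5519 cont=62.1442 V=63.5519[EX]; j=1 S=63.8878 intr=49.6922 cont=48.2845 V=49.6922[EX]; j=2 S=81.5872 intr=31.9928 cont=30.5851 V=31.9928[EX]; j=3 S=104.1900 intr=9.3900 cont=10.1220 V=10.1220[hold]; j=4 S=133.0546 intr=0.0000 cont=0.0000 V=0.0000[hold]; j=5 S=169.9159 intr=0.0000 cont=0.0000 V=0.0000[hold]; j=6 S=216.9892 intr=0.0000 cont=0.0000 V=0.0000[hold]  S*(6)=81.5872
k=5: j=0 S=56.5348 intr=57.0452 cont=55.6375 V=57.0452[EX]; j=1 S=72.1971 intr=41.3829 cont=39.9751 V=41.3829[EX]; j=2 S=92.1985 intr=21.3815 cont=20.3501 V=21.3815[EX]; j=3 S=117.7411 intr=0.0000 cont=4.7917 V=4.7917[hold]; j=4 S=150.3599 intr=0.0000 cont=0.0000 V=0.0000[hold]; j=5 S=192.0154 intr=0.0000 cont=0.0000 V=0.0000[hold]  S*(5)=92.1985
k=4: j=0 S=63.8878 intr=49.6922 cont=48.2845 V=49.6922[EX]; j=1 S=81.5872 intr=31.9928 cont=30.5851 V=31.9928[EX]; j=2 S=104.1900 intr=9.3900 cont=12.5859 V=12.5859[hold]; j=3 S=133.0546 intr=0.0000 cont=2.2684 V=2.2684[hold]; j=4 S=169.9159 intr=0.0000 cont=0.0000 V=0.0000[hold]  S*(4)=81.5872
k=3: j=0 S=72.1971 intr=41.3829 cont=39.9751 V=41.3829[EX]; j=1 S=92.1985 intr=21.3815 cont=21.6171 V=21.6171[hold]; j=2 S=117.7411 intr=0.0000 cont=7.1246 V=7.1246[hold]; j=3 S=150.3599 intr=0.0000 cont=1.0739 V=1.0739[hold]  S*(3)=72.1971
k=2: j=0 S=81.5872 intr=31.9928 cont=30.7063 V=31.9928[EX]; j=1 S=104.1900 intr=9.3900 cont=13.8970 V=13.8970[hold]; j=2 S=133.0546 intr=0.0000 cont=3.9249 V=3.9249[hold]  S*(2)=81.5872
k=1: j=0 S=92.1985 intr=21.3815 cont=22.2913 V=22.2913[hold]; j=1 S=117.7411 intr=0.0000 cont=8.5971 V=8.5971[hold]  S*(1)=-
k=0: j=0 S=104.1900 intr=9.3900 cont=14.9733 V=14.9733[hold]  S*(0)=-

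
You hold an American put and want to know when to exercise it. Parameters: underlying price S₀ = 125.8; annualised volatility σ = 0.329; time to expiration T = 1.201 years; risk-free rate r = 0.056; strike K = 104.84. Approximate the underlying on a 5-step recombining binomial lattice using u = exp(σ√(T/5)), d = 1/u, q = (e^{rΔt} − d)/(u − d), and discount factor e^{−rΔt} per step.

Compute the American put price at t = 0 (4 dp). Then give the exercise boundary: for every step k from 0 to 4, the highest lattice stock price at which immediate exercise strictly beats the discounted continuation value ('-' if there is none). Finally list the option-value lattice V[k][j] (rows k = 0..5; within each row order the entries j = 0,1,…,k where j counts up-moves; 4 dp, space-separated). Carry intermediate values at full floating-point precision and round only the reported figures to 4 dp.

params: Δt=0.24020 u=1.17497 d=0.85108 q=0.50159 e^(-rΔt)=0.98664
t_5 payoffs: 48.6648 27.2869 0.0000 0.0000 0.0000 0.0000
t_4: node(4,0) S=66.0042 payoff=38.8358 vs cont=37.4350 → 38.8358 [stop]  node(4,1) S=91.1226 payoff=13.7174 vs cont=13.4184 → 13.7174 [stop]  node(4,2) S=125.8000 payoff=0.0000 vs cont=0.0000 → 0.0000 [wait]  node(4,3) S=173.6741 payoff=0.0000 vs cont=0.0000 → 0.0000 [wait]  node(4,4) S=239.7670 payoff=0.0000 vs cont=0.0000 → 0.0000 [wait]  ⇒ S*(4)=91.1226
t_3: node(3,0) S=77.5531 payoff=27.2869 vs cont=25.8861 → 27.2869 [stop]  node(3,1) S=107.0665 payoff=0.0000 vs cont=6.7456 → 6.7456 [wait]  node(3,2) S=147.8114 payoff=0.0000 vs cont=0.0000 → 0.0000 [wait]  node(3,3) S=204.0620 payoff=0.0000 vs cont=0.0000 → 0.0000 [wait]  ⇒ S*(3)=77.5531
t_2: node(2,0) S=91.1226 payoff=13.7174 vs cont=16.7567 → 16.7567 [wait]  node(2,1) S=125.8000 payoff=0.0000 vs cont=3.3172 → 3.3172 [wait]  node(2,2) S=173.6741 payoff=0.0000 vs cont=0.0000 → 0.0000 [wait]  ⇒ S*(2)=-
t_1: node(1,0) S=107.0665 payoff=0.0000 vs cont=9.8818 → 9.8818 [wait]  node(1,1) S=147.8114 payoff=0.0000 vs cont=1.6312 → 1.6312 [wait]  ⇒ S*(1)=-
t_0: node(0,0) S=125.8000 payoff=0.0000 vs cont=5.6667 → 5.6667 [wait]  ⇒ S*(0)=-

price = 5.6667
boundary = - - - 77.5531 91.1226
tree:
5.6667
9.8818 1.6312
16.7567 3.3172 0.0000
27.2869 6.7456 0.0000 0.0000
38.8358 13.7174 0.0000 0.0000 0.0000
48.6648 27.2869 0.0000 0.0000 0.0000 0.0000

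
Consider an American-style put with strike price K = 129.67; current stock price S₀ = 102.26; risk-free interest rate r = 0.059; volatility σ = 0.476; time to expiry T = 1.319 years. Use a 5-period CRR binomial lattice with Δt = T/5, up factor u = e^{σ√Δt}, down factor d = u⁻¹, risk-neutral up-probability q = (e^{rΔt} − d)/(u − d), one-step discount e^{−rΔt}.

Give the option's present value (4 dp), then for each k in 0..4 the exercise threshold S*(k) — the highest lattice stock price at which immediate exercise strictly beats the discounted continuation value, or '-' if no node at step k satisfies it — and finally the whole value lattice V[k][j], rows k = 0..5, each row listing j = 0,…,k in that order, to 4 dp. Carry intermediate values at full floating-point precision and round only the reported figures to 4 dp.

Δt=0.26380  u=1.27696  d=0.78311  q=0.47095  discount=0.98456
step 5 (expiry): payoffs max(K−S,0) = 99.5522 80.5593 49.5890 0.0000 0.0000 0.0000
step 4: (k=4,j=0): S=38.4591, (K−S)⁺=91.2109, hold=89.2083 ⇒ V=91.2109 exercise | (k=4,j=1): S=62.7123, (K−S)⁺=66.9577, hold=64.9551 ⇒ V=66.9577 exercise | (k=4,j=2): S=102.2600, (K−S)⁺=27.4100, hold=25.8301 ⇒ V=27.4100 exercise | (k=4,j=3): S=166.7473, (K−S)⁺=0.0000, hold=0.0000 ⇒ V=0.0000 continue | (k=4,j=4): S=271.9018, (K−S)⁺=0.0000, hold=0.0000 ⇒ V=0.0000 continue  boundary S*=102.2600
step 3: (k=3,j=0): S=49.1107, (K−S)⁺=80.5593, hold=78.5567 ⇒ V=80.5593 exercise | (k=3,j=1): S=80.0810, (K−S)⁺=49.5890, hold=47.5865 ⇒ V=49.5890 exercise | (k=3,j=2): S=130.5817, (K−S)⁺=0.0000, hold=14.2774 ⇒ V=14.2774 continue | (k=3,j=3): S=212.9293, (K−S)⁺=0.0000, hold=0.0000 ⇒ V=0.0000 continue  boundary S*=80.0810
step 2: (k=2,j=0): S=62.7123, (K−S)⁺=66.9577, hold=64.9551 ⇒ V=66.9577 exercise | (k=2,j=1): S=102.2600, (K−S)⁺=27.4100, hold=32.4502 ⇒ V=32.4502 continue | (k=2,j=2): S=166.7473, (K−S)⁺=0.0000, hold=7.4369 ⇒ V=7.4369 continue  boundary S*=62.7123
step 1: (k=1,j=0): S=80.0810, (K−S)⁺=49.5890, hold=49.9235 ⇒ V=49.9235 continue | (k=1,j=1): S=130.5817, (K−S)⁺=0.0000, hold=20.3511 ⇒ V=20.3511 continue  boundary S*=-
step 0: (k=0,j=0): S=102.2600, (K−S)⁺=27.4100, hold=35.4406 ⇒ V=35.4406 continue  boundary S*=-

price = 35.4406
boundary = - - 62.7123 80.0810 102.2600
tree:
35.4406
49.9235 20.3511
66.9577 32.4502 7.4369
80.5593 49.5890 14.2774 0.0000
91.2109 66.9577 27.4100 0.0000 0.0000
99.5522 80.5593 49.5890 0.0000 0.0000 0.0000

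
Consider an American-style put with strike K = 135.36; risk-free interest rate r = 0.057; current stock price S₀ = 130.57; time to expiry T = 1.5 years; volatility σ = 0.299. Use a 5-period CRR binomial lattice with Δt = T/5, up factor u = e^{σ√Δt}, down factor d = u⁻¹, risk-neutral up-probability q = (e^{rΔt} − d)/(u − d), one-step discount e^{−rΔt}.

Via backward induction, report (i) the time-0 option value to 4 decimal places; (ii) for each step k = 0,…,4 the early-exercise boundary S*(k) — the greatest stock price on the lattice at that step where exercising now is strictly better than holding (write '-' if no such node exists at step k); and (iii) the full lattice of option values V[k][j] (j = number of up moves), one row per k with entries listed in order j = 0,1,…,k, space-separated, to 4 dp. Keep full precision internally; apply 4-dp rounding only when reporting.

price = 17.5368
boundary = - - 94.1013 79.8861 94.1013
tree:
17.5368
27.4524 8.6611
41.2587 15.1962 2.7136
55.4739 25.7296 5.6515 0.0000
67.5416 41.2587 11.7704 0.0000 0.0000
77.7864 55.4739 24.5142 0.0000 0.0000 0.0000

Δt=0.30000  u=1.17794  d=0.84894  q=0.51157  discount=0.98305
step 5 (expiry): payoffs max(K−S,0) = 77.7864 55.4739 24.5142 0.0000 0.0000 0.0000
step 4: (k=4,j=0): S=67.8184, (K−S)⁺=67.5416, hold=65.2466 ⇒ V=67.5416 exercise | (k=4,j=1): S=94.1013, (K−S)⁺=41.2587, hold=38.9638 ⇒ V=41.2587 exercise | (k=4,j=2): S=130.5700, (K−S)⁺=4.7900, hold=11.7704 ⇒ V=11.7704 continue | (k=4,j=3): S=181.1721, (K−S)⁺=0.0000, hold=0.0000 ⇒ V=0.0000 continue | (k=4,j=4): S=251.3850, (K−S)⁺=0.0000, hold=0.0000 ⇒ V=0.0000 continue  boundary S*=94.1013
step 3: (k=3,j=0): S=79.8861, (K−S)⁺=55.4739, hold=53.1789 ⇒ V=55.4739 exercise | (k=3,j=1): S=110.8458, (K−S)⁺=24.5142, hold=25.7296 ⇒ V=25.7296 continue | (k=3,j=2): S=153.8039, (K−S)⁺=0.0000, hold=5.6515 ⇒ V=5.6515 continue | (k=3,j=3): S=213.4103, (K−S)⁺=0.0000, hold=0.0000 ⇒ V=0.0000 continue  boundary S*=79.8861
step 2: (k=2,j=0): S=94.1013, (K−S)⁺=41.2587, hold=39.5750 ⇒ V=41.2587 exercise | (k=2,j=1): S=130.5700, (K−S)⁺=4.7900, hold=15.1962 ⇒ V=15.1962 continue | (k=2,j=2): S=181.1721, (K−S)⁺=0.0000, hold=2.7136 ⇒ V=2.7136 continue  boundary S*=94.1013
step 1: (k=1,j=0): S=110.8458, (K−S)⁺=24.5142, hold=27.4524 ⇒ V=27.4524 continue | (k=1,j=1): S=153.8039, (K−S)⁺=0.0000, hold=8.6611 ⇒ V=8.6611 continue  boundary S*=-
step 0: (k=0,j=0): S=130.5700, (K−S)⁺=4.7900, hold=17.5368 ⇒ V=17.5368 continue  boundary S*=-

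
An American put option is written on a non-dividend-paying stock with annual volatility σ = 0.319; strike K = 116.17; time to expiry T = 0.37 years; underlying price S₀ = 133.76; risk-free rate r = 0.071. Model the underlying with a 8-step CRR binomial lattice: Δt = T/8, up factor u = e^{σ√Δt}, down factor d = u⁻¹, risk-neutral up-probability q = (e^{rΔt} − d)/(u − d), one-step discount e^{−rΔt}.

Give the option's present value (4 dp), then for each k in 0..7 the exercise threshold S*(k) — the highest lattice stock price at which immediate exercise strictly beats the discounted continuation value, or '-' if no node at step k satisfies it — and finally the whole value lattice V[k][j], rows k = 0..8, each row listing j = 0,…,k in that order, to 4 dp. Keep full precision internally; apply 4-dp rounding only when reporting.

params: Δt=0.04625 u=1.07101 d=0.93370 q=0.50681 e^(-rΔt)=0.99672
t_8 payoffs: 38.9067 27.5439 14.5101 0.0000 0.0000 0.0000 0.0000 0.0000 0.0000
t_7: node(7,0) S=82.7499 payoff=33.4201 vs cont=33.0393 → 33.4201 [stop]  node(7,1) S=94.9195 payoff=21.2505 vs cont=20.8696 → 21.2505 [stop]  node(7,2) S=108.8789 payoff=7.2911 vs cont=7.1328 → 7.2911 [stop]  node(7,3) S=124.8913 payoff=0.0000 vs cont=0.0000 → 0.0000 [wait]  node(7,4) S=143.2585 payoff=0.0000 vs cont=0.0000 → 0.0000 [wait]  node(7,5) S=164.3269 payoff=0.0000 vs cont=0.0000 → 0.0000 [wait]  node(7,6) S=188.4938 payoff=0.0000 vs cont=0.0000 → 0.0000 [wait]  node(7,7) S=216.2147 payoff=0.0000 vs cont=0.0000 → 0.0000 [wait]  ⇒ S*(7)=108.8789
t_6: node(6,0) S=88.6261 payoff=27.5439 vs cont=27.1631 → 27.5439 [stop]  node(6,1) S=101.6599 payoff=14.5101 vs cont=14.1292 → 14.5101 [stop]  node(6,2) S=116.6106 payoff=0.0000 vs cont=3.5841 → 3.5841 [wait]  node(6,3) S=133.7600 payoff=0.0000 vs cont=0.0000 → 0.0000 [wait]  node(6,4) S=153.4315 payoff=0.0000 vs cont=0.0000 → 0.0000 [wait]  node(6,5) S=175.9960 payoff=0.0000 vs cont=0.0000 → 0.0000 [wait]  node(6,6) S=201.8790 payoff=0.0000 vs cont=0.0000 → 0.0000 [wait]  ⇒ S*(6)=101.6599
t_5: node(5,0) S=94.9195 payoff=21.2505 vs cont=20.8696 → 21.2505 [stop]  node(5,1) S=108.8789 payoff=7.2911 vs cont=8.9433 → 8.9433 [wait]  node(5,2) S=124.8913 payoff=0.0000 vs cont=1.7619 → 1.7619 [wait]  node(5,3) S=143.2585 payoff=0.0000 vs cont=0.0000 → 0.0000 [wait]  node(5,4) S=164.3269 payoff=0.0000 vs cont=0.0000 → 0.0000 [wait]  node(5,5) S=188.4938 payoff=0.0000 vs cont=0.0000 → 0.0000 [wait]  ⇒ S*(5)=94.9195
t_4: node(4,0) S=101.6599 payoff=14.5101 vs cont=14.9639 → 14.9639 [wait]  node(4,1) S=116.6106 payoff=0.0000 vs cont=5.2863 → 5.2863 [wait]  node(4,2) S=133.7600 payoff=0.0000 vs cont=0.8661 → 0.8661 [wait]  node(4,3) S=153.4315 payoff=0.0000 vs cont=0.0000 → 0.0000 [wait]  node(4,4) S=175.9960 payoff=0.0000 vs cont=0.0000 → 0.0000 [wait]  ⇒ S*(4)=-
t_3: node(3,0) S=108.8789 payoff=7.2911 vs cont=10.0262 → 10.0262 [wait]  node(3,1) S=124.8913 payoff=0.0000 vs cont=3.0361 → 3.0361 [wait]  node(3,2) S=143.2585 payoff=0.0000 vs cont=0.4257 → 0.4257 [wait]  node(3,3) S=164.3269 payoff=0.0000 vs cont=0.0000 → 0.0000 [wait]  ⇒ S*(3)=-
t_2: node(2,0) S=116.6106 payoff=0.0000 vs cont=6.4623 → 6.4623 [wait]  node(2,1) S=133.7600 payoff=0.0000 vs cont=1.7075 → 1.7075 [wait]  node(2,2) S=153.4315 payoff=0.0000 vs cont=0.2093 → 0.2093 [wait]  ⇒ S*(2)=-
t_1: node(1,0) S=124.8913 payoff=0.0000 vs cont=4.0392 → 4.0392 [wait]  node(1,1) S=143.2585 payoff=0.0000 vs cont=0.9451 → 0.9451 [wait]  ⇒ S*(1)=-
t_0: node(0,0) S=133.7600 payoff=0.0000 vs cont=2.4630 → 2.4630 [wait]  ⇒ S*(0)=-

price = 2.4630
boundary = - - - - - 94.9195 101.6599 108.8789
tree:
2.4630
4.0392 0.9451
6.4623 1.7075 0.2093
10.0262 3.0361 0.4257 0.0000
14.9639 5.2863 0.8661 0.0000 0.0000
21.2505 8.9433 1.7619 0.0000 0.0000 0.0000
27.5439 14.5101 3.5841 0.0000 0.0000 0.0000 0.0000
33.4201 21.2505 7.2911 0.0000 0.0000 0.0000 0.0000 0.0000
38.9067 27.5439 14.5101 0.0000 0.0000 0.0000 0.0000 0.0000 0.0000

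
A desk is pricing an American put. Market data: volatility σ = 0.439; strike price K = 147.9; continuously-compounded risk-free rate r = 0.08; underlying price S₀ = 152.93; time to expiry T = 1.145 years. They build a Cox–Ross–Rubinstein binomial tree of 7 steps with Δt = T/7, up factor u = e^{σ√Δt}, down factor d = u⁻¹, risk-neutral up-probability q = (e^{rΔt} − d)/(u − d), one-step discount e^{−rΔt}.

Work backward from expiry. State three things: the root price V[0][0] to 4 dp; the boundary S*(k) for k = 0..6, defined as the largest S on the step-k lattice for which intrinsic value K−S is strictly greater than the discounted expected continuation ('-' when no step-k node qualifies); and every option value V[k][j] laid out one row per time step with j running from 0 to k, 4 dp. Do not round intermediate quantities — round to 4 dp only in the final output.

price = 20.8007
boundary = - - - 89.7774 75.1724 89.7774 107.2199
tree:
20.8007
30.2915 11.5820
42.7336 18.2869 4.9861
58.1226 28.0266 8.7447 1.2483
72.7276 41.3614 15.0420 2.4927 0.0000
84.9566 58.1226 25.2045 4.9776 0.0000 0.0000
95.1963 72.7276 40.6801 9.9397 0.0000 0.0000 0.0000
103.7701 84.9566 58.1226 19.8487 0.0000 0.0000 0.0000 0.0000

params: Δt=0.16357 u=1.19429 d=0.83732 q=0.49263 e^(-rΔt)=0.98700
t_7 payoffs: 103.7701 84.9566 58.1226 19.8487 0.0000 0.0000 0.0000 0.0000
t_6: node(6,0) S=52.7037 payoff=95.1963 vs cont=93.2735 → 95.1963 [stop]  node(6,1) S=75.1724 payoff=72.7276 vs cont=70.8048 → 72.7276 [stop]  node(6,2) S=107.2199 payoff=40.6801 vs cont=38.7573 → 40.6801 [stop]  node(6,3) S=152.9300 payoff=0.0000 vs cont=9.9397 → 9.9397 [wait]  node(6,4) S=218.1272 payoff=0.0000 vs cont=0.0000 → 0.0000 [wait]  node(6,5) S=311.1193 payoff=0.0000 vs cont=0.0000 → 0.0000 [wait]  node(6,6) S=443.7558 payoff=0.0000 vs cont=0.0000 → 0.0000 [wait]  ⇒ S*(6)=107.2199
t_5: node(5,0) S=62.9434 payoff=84.9566 vs cont=83.0339 → 84.9566 [stop]  node(5,1) S=89.7774 payoff=58.1226 vs cont=56.1998 → 58.1226 [stop]  node(5,2) S=128.0513 payoff=19.8487 vs cont=25.2045 → 25.2045 [wait]  node(5,3) S=182.6422 payoff=0.0000 vs cont=4.9776 → 4.9776 [wait]  node(5,4) S=260.5064 payoff=0.0000 vs cont=0.0000 → 0.0000 [wait]  node(5,5) S=371.5656 payoff=0.0000 vs cont=0.0000 → 0.0000 [wait]  ⇒ S*(5)=89.7774
t_4: node(4,0) S=75.1724 payoff=72.7276 vs cont=70.8048 → 72.7276 [stop]  node(4,1) S=107.2199 payoff=40.6801 vs cont=41.3614 → 41.3614 [wait]  node(4,2) S=152.9300 payoff=0.0000 vs cont=15.0420 → 15.0420 [wait]  node(4,3) S=218.1272 payoff=0.0000 vs cont=2.4927 → 2.4927 [wait]  node(4,4) S=311.1193 payoff=0.0000 vs cont=0.0000 → 0.0000 [wait]  ⇒ S*(4)=75.1724
t_3: node(3,0) S=89.7774 payoff=58.1226 vs cont=56.5311 → 58.1226 [stop]  node(3,1) S=128.0513 payoff=19.8487 vs cont=28.0266 → 28.0266 [wait]  node(3,2) S=182.6422 payoff=0.0000 vs cont=8.7447 → 8.7447 [wait]  node(3,3) S=260.5064 payoff=0.0000 vs cont=1.2483 → 1.2483 [wait]  ⇒ S*(3)=89.7774
t_2: node(2,0) S=107.2199 payoff=40.6801 vs cont=42.7336 → 42.7336 [wait]  node(2,1) S=152.9300 payoff=0.0000 vs cont=18.2869 → 18.2869 [wait]  node(2,2) S=218.1272 payoff=0.0000 vs cont=4.9861 → 4.9861 [wait]  ⇒ S*(2)=-
t_1: node(1,0) S=128.0513 payoff=19.8487 vs cont=30.2915 → 30.2915 [wait]  node(1,1) S=182.6422 payoff=0.0000 vs cont=11.5820 → 11.5820 [wait]  ⇒ S*(1)=-
t_0: node(0,0) S=152.9300 payoff=0.0000 vs cont=20.8007 → 20.8007 [wait]  ⇒ S*(0)=-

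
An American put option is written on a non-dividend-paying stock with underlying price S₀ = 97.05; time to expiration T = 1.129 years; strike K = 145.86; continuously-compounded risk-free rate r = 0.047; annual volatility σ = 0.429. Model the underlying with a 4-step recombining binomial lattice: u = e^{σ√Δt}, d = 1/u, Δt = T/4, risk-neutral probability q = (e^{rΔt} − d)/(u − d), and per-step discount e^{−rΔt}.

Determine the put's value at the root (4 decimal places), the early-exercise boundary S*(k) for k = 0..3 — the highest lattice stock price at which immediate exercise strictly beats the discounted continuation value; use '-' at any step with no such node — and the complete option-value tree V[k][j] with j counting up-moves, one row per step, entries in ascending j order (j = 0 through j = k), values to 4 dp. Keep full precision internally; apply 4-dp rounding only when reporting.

price = 50.4389
boundary = - 77.2704 97.0500 77.2704
tree:
50.4389
68.5896 31.5860
84.3380 48.8100 13.2356
96.8767 68.5896 25.4171 0.0000
106.8599 84.3380 48.8100 0.0000 0.0000

Δt=0.28225, u=1.25598, d=0.79619, q=0.47231, disc=e^(-rΔt)=0.98682
k=4 terminal: V=max(K-S,0) → 106.8599 84.3380 48.8100 0.0000 0.0000
k=3: j=0 S=48.9833 intr=96.8767 cont=94.9545 V=96.8767[EX]; j=1 S=77.2704 intr=68.5896 cont=66.6675 V=68.5896[EX]; j=2 S=121.8928 intr=23.9672 cont=25.4171 V=25.4171[hold]; j=3 S=192.2840 intr=0.0000 cont=0.0000 V=0.0000[hold]  S*(3)=77.2704
k=2: j=0 S=61.5220 intr=84.3380 cont=82.4158 V=84.3380[EX]; j=1 S=97.0500 intr=48.8100 cont=47.5636 V=48.8100[EX]; j=2 S=153.0949 intr=0.0000 cont=13.2356 V=13.2356[hold]  S*(2)=97.0500
k=1: j=0 S=77.2704 intr=68.5896 cont=66.6675 V=68.5896[EX]; j=1 S=121.8928 intr=23.9672 cont=31.5860 V=31.5860[hold]  S*(1)=77.2704
k=0: j=0 S=97.0500 intr=48.8100 cont=50.4389 V=50.4389[hold]  S*(0)=-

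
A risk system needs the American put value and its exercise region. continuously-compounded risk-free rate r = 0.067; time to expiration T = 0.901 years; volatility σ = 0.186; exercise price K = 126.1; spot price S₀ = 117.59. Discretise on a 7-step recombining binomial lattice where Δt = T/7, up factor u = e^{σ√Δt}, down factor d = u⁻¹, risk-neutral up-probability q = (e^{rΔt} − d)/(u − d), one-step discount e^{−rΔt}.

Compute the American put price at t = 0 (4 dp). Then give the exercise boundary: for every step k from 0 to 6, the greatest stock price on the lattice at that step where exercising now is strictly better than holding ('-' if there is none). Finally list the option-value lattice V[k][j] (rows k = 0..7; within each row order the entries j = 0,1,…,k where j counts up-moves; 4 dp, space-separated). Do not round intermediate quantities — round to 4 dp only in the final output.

params: Δt=0.12871 u=1.06901 d=0.93545 q=0.54817 e^(-rΔt)=0.99141
t_7 payoffs: 52.3937 41.8701 29.8440 16.1008 0.3954 0.0000 0.0000 0.0000
t_6: node(6,0) S=78.7926 payoff=47.3074 vs cont=46.2246 → 47.3074 [stop]  node(6,1) S=90.0424 payoff=36.0576 vs cont=34.9748 → 36.0576 [stop]  node(6,2) S=102.8984 payoff=23.2016 vs cont=22.1188 → 23.2016 [stop]  node(6,3) S=117.5900 payoff=8.5100 vs cont=7.4272 → 8.5100 [stop]  node(6,4) S=134.3792 payoff=0.0000 vs cont=0.1771 → 0.1771 [wait]  node(6,5) S=153.5655 payoff=0.0000 vs cont=0.0000 → 0.0000 [wait]  node(6,6) S=175.4912 payoff=0.0000 vs cont=0.0000 → 0.0000 [wait]  ⇒ S*(6)=117.5900
t_5: node(5,0) S=84.2299 payoff=41.8701 vs cont=40.7873 → 41.8701 [stop]  node(5,1) S=96.2560 payoff=29.8440 vs cont=28.7612 → 29.8440 [stop]  node(5,2) S=109.9992 payoff=16.1008 vs cont=15.0180 → 16.1008 [stop]  node(5,3) S=125.7046 payoff=0.3954 vs cont=3.9083 → 3.9083 [wait]  node(5,4) S=143.6524 payoff=0.0000 vs cont=0.0793 → 0.0793 [wait]  node(5,5) S=164.1627 payoff=0.0000 vs cont=0.0000 → 0.0000 [wait]  ⇒ S*(5)=109.9992
t_4: node(4,0) S=90.0424 payoff=36.0576 vs cont=34.9748 → 36.0576 [stop]  node(4,1) S=102.8984 payoff=23.2016 vs cont=22.1188 → 23.2016 [stop]  node(4,2) S=117.5900 payoff=8.5100 vs cont=9.3363 → 9.3363 [wait]  node(4,3) S=134.3792 payoff=0.0000 vs cont=1.7938 → 1.7938 [wait]  node(4,4) S=153.5655 payoff=0.0000 vs cont=0.0355 → 0.0355 [wait]  ⇒ S*(4)=102.8984
t_3: node(3,0) S=96.2560 payoff=29.8440 vs cont=28.7612 → 29.8440 [stop]  node(3,1) S=109.9992 payoff=16.1008 vs cont=15.4671 → 16.1008 [stop]  node(3,2) S=125.7046 payoff=0.3954 vs cont=5.1571 → 5.1571 [wait]  node(3,3) S=143.6524 payoff=0.0000 vs cont=0.8229 → 0.8229 [wait]  ⇒ S*(3)=109.9992
t_2: node(2,0) S=102.8984 payoff=23.2016 vs cont=22.1188 → 23.2016 [stop]  node(2,1) S=117.5900 payoff=8.5100 vs cont=10.0150 → 10.0150 [wait]  node(2,2) S=134.3792 payoff=0.0000 vs cont=2.7573 → 2.7573 [wait]  ⇒ S*(2)=102.8984
t_1: node(1,0) S=109.9992 payoff=16.1008 vs cont=15.8359 → 16.1008 [stop]  node(1,1) S=125.7046 payoff=0.3954 vs cont=5.9847 → 5.9847 [wait]  ⇒ S*(1)=109.9992
t_0: node(0,0) S=117.5900 payoff=8.5100 vs cont=10.4648 → 10.4648 [wait]  ⇒ S*(0)=-

price = 10.4648
boundary = - 109.9992 102.8984 109.9992 102.8984 109.9992 117.5900
tree:
10.4648
16.1008 5.9847
23.2016 10.0150 2.7573
29.8440 16.1008 5.1571 0.8229
36.0576 23.2016 9.3363 1.7938 0.0355
41.8701 29.8440 16.1008 3.9083 0.0793 0.0000
47.3074 36.0576 23.2016 8.5100 0.1771 0.0000 0.0000
52.3937 41.8701 29.8440 16.1008 0.3954 0.0000 0.0000 0.0000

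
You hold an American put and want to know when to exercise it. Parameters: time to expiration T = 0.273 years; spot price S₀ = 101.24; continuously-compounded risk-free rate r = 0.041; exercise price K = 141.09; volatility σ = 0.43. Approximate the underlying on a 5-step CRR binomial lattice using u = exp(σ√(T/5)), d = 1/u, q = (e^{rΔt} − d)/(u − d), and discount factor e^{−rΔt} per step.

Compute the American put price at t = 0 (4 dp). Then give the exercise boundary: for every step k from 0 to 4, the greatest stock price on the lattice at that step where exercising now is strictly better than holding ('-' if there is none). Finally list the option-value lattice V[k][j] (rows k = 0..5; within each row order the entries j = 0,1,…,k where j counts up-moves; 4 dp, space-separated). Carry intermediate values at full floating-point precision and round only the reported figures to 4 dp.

price = 39.9573
boundary = - 91.5621 101.2400 111.9408 123.7727
tree:
39.9573
49.5279 30.0209
58.2807 39.8500 19.7655
66.1967 49.5279 29.1492 9.9337
73.3560 58.2807 39.8500 17.3173 2.1717
79.8310 66.1967 49.5279 29.1492 4.2348 0.0000

Δt=0.05460, u=1.10570, d=0.90441, q=0.48604, disc=e^(-rΔt)=0.99776
k=5 terminal: V=max(K-S,0) → 79.8310 66.1967 49.5279 29.1492 4.2348 0.0000
k=4: j=0 S=67.7340 intr=73.3560 cont=73.0405 V=73.3560[EX]; j=1 S=82.8093 intr=58.2807 cont=57.9652 V=58.2807[EX]; j=2 S=101.2400 intr=39.8500 cont=39.5345 V=39.8500[EX]; j=3 S=123.7727 intr=17.3173 cont=17.0018 V=17.3173[EX]; j=4 S=151.3205 intr=0.0000 cont=2.1717 V=2.1717[hold]  S*(4)=123.7727
k=3: j=0 S=74.8933 intr=66.1967 cont=65.8812 V=66.1967[EX]; j=1 S=91.5621 intr=49.5279 cont=49.2124 V=49.5279[EX]; j=2 S=111.9408 intr=29.1492 cont=28.8337 V=29.1492[EX]; j=3 S=136.8552 intr=4.2348 cont=9.9337 V=9.9337[hold]  S*(3)=111.9408
k=2: j=0 S=82.8093 intr=58.2807 cont=57.9652 V=58.2807[EX]; j=1 S=101.2400 intr=39.8500 cont=39.5345 V=39.8500[EX]; j=2 S=123.7727 intr=17.3173 cont=19.7655 V=19.7655[hold]  S*(2)=101.2400
k=1: j=0 S=91.5621 intr=49.5279 cont=49.2124 V=49.5279[EX]; j=1 S=111.9408 intr=29.1492 cont=30.0209 V=30.0209[hold]  S*(1)=91.5621
k=0: j=0 S=101.2400 intr=39.8500 cont=39.9573 V=39.9573[hold]  S*(0)=-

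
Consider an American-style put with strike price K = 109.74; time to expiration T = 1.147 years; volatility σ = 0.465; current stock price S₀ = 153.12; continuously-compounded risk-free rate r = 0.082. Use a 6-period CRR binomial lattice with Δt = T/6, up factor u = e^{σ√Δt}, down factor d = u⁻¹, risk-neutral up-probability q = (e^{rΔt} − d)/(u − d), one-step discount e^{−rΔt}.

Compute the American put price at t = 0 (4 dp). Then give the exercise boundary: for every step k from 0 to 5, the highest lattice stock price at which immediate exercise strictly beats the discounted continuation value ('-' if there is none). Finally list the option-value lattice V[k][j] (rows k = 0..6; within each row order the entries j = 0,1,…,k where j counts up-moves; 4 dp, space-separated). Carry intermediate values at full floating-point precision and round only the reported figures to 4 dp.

Δt=0.19117, u=1.22545, d=0.81603, q=0.48794, disc=e^(-rΔt)=0.98445
k=6 terminal: V=max(K-S,0) → 64.5281 41.8437 7.7779 0.0000 0.0000 0.0000 0.0000
k=5: j=0 S=55.4051 intr=54.3349 cont=52.6281 V=54.3349[EX]; j=1 S=83.2037 intr=26.5363 cont=24.8295 V=26.5363[EX]; j=2 S=124.9498 intr=0.0000 cont=3.9208 V=3.9208[hold]; j=3 S=187.6413 intr=0.0000 cont=0.0000 V=0.0000[hold]; j=4 S=281.7872 intr=0.0000 cont=0.0000 V=0.0000[hold]; j=5 S=423.1694 intr=0.0000 cont=0.0000 V=0.0000[hold]  S*(5)=83.2037
k=4: j=0 S=67.8963 intr=41.8437 cont=40.1369 V=41.8437[EX]; j=1 S=101.9621 intr=7.7779 cont=15.2603 V=15.2603[hold]; j=2 S=153.1200 intr=0.0000 cont=1.9765 V=1.9765[hold]; j=3 S=229.9455 intr=0.0000 cont=0.0000 V=0.0000[hold]; j=4 S=345.3169 intr=0.0000 cont=0.0000 V=0.0000[hold]  S*(4)=67.8963
k=3: j=0 S=83.2037 intr=26.5363 cont=28.4237 V=28.4237[hold]; j=1 S=124.9498 intr=0.0000 cont=8.6421 V=8.6421[hold]; j=2 S=187.6413 intr=0.0000 cont=0.9963 V=0.9963[hold]; j=3 S=281.7872 intr=0.0000 cont=0.0000 V=0.0000[hold]  S*(3)=-
k=2: j=0 S=101.9621 intr=7.7779 cont=18.4796 V=18.4796[hold]; j=1 S=153.1200 intr=0.0000 cont=4.8351 V=4.8351[hold]; j=2 S=229.9455 intr=0.0000 cont=0.5023 V=0.5023[hold]  S*(2)=-
k=1: j=0 S=124.9498 intr=0.0000 cont=11.6381 V=11.6381[hold]; j=1 S=187.6413 intr=0.0000 cont=2.6786 V=2.6786[hold]  S*(1)=-
k=0: j=0 S=153.1200 intr=0.0000 cont=7.1534 V=7.1534[hold]  S*(0)=-

price = 7.1534
boundary = - - - - 67.8963 83.2037
tree:
7.1534
11.6381 2.6786
18.4796 4.8351 0.5023
28.4237 8.6421 0.9963 0.0000
41.8437 15.2603 1.9765 0.0000 0.0000
54.3349 26.5363 3.9208 0.0000 0.0000 0.0000
64.5281 41.8437 7.7779 0.0000 0.0000 0.0000 0.0000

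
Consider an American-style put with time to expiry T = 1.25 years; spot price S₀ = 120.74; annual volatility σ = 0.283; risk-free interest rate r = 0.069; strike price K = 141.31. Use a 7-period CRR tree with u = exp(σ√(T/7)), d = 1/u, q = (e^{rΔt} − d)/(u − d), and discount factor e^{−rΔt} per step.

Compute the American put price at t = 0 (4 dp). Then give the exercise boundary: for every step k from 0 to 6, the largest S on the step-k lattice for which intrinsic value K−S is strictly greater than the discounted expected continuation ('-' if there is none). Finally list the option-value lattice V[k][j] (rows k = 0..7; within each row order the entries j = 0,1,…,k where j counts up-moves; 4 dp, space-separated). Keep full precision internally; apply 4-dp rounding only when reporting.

price = 23.8203
boundary = - 107.1308 95.0555 107.1308 95.0555 107.1308 120.7400
tree:
23.8203
34.1792 14.8946
46.2545 22.9904 7.8307
56.9687 34.1792 13.2846 3.0194
66.4753 46.2545 21.8070 5.7915 0.5512
74.9103 56.9687 34.1792 10.9888 1.1670 0.0000
82.3945 66.4753 46.2545 20.5700 2.4710 0.0000 0.0000
89.0352 74.9103 56.9687 34.1792 5.2319 0.0000 0.0000 0.0000

Δt=0.17857  u=1.12703  d=0.88728  q=0.52185  discount=0.98775
step 7 (expiry): payoffs max(K−S,0) = 89.0352 74.9103 56.9687 34.1792 5.2319 0.0000 0.0000 0.0000
step 6: (k=6,j=0): S=58.9155, (K−S)⁺=82.3945, hold=80.6641 ⇒ V=82.3945 exercise | (k=6,j=1): S=74.8347, (K−S)⁺=66.4753, hold=64.7448 ⇒ V=66.4753 exercise | (k=6,j=2): S=95.0555, (K−S)⁺=46.2545, hold=44.5241 ⇒ V=46.2545 exercise | (k=6,j=3): S=120.7400, (K−S)⁺=20.5700, hold=18.8395 ⇒ V=20.5700 exercise | (k=6,j=4): S=153.3646, (K−S)⁺=0.0000, hold=2.4710 ⇒ V=2.4710 continue | (k=6,j=5): S=194.8046, (K−S)⁺=0.0000, hold=0.0000 ⇒ V=0.0000 continue | (k=6,j=6): S=247.4418, (K−S)⁺=0.0000, hold=0.0000 ⇒ V=0.0000 continue  boundary S*=120.7400
step 5: (k=5,j=0): S=66.3997, (K−S)⁺=74.9103, hold=73.1798 ⇒ V=74.9103 exercise | (k=5,j=1): S=84.3413, (K−S)⁺=56.9687, hold=55.2383 ⇒ V=56.9687 exercise | (k=5,j=2): S=107.1308, (K−S)⁺=34.1792, hold=32.4488 ⇒ V=34.1792 exercise | (k=5,j=3): S=136.0781, (K−S)⁺=5.2319, hold=10.9888 ⇒ V=10.9888 continue | (k=5,j=4): S=172.8471, (K−S)⁺=0.0000, hold=1.1670 ⇒ V=1.1670 continue | (k=5,j=5): S=219.5513, (K−S)⁺=0.0000, hold=0.0000 ⇒ V=0.0000 continue  boundary S*=107.1308
step 4: (k=4,j=0): S=74.8347, (K−S)⁺=66.4753, hold=64.7448 ⇒ V=66.4753 exercise | (k=4,j=1): S=95.0555, (K−S)⁺=46.2545, hold=44.5241 ⇒ V=46.2545 exercise | (k=4,j=2): S=120.7400, (K−S)⁺=20.5700, hold=21.8070 ⇒ V=21.8070 continue | (k=4,j=3): S=153.3646, (K−S)⁺=0.0000, hold=5.7915 ⇒ V=5.7915 continue | (k=4,j=4): S=194.8046, (K−S)⁺=0.0000, hold=0.5512 ⇒ V=0.5512 continue  boundary S*=95.0555
step 3: (k=3,j=0): S=84.3413, (K−S)⁺=56.9687, hold=55.2383 ⇒ V=56.9687 exercise | (k=3,j=1): S=107.1308, (K−S)⁺=34.1792, hold=33.0864 ⇒ V=34.1792 exercise | (k=3,j=2): S=136.0781, (K−S)⁺=5.2319, hold=13.2846 ⇒ V=13.2846 continue | (k=3,j=3): S=172.8471, (K−S)⁺=0.0000, hold=3.0194 ⇒ V=3.0194 continue  boundary S*=107.1308
step 2: (k=2,j=0): S=95.0555, (K−S)⁺=46.2545, hold=44.5241 ⇒ V=46.2545 exercise | (k=2,j=1): S=120.7400, (K−S)⁺=20.5700, hold=22.9904 ⇒ V=22.9904 continue | (k=2,j=2): S=153.3646, (K−S)⁺=0.0000, hold=7.8307 ⇒ V=7.8307 continue  boundary S*=95.0555
step 1: (k=1,j=0): S=107.1308, (K−S)⁺=34.1792, hold=33.6964 ⇒ V=34.1792 exercise | (k=1,j=1): S=136.0781, (K−S)⁺=5.2319, hold=14.8946 ⇒ V=14.8946 continue  boundary S*=107.1308
step 0: (k=0,j=0): S=120.7400, (K−S)⁺=20.5700, hold=23.8203 ⇒ V=23.8203 continue  boundary S*=-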